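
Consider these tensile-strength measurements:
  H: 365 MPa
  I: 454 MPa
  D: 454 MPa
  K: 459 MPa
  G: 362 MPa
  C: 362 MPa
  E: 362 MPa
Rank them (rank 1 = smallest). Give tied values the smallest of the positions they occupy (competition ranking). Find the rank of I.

5

Sorted (ascending): 362, 362, 362, 365, 454, 454, 459
The 3 values of 362 occupy positions 1–3 → each gets rank 1.
The 2 values of 454 occupy positions 5–6 → each gets rank 5.
I has value 454 MPa → rank 5.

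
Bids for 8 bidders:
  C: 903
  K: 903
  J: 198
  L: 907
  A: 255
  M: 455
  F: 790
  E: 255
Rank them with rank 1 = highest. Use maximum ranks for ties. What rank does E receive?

Sorted (descending): 907, 903, 903, 790, 455, 255, 255, 198
The 2 values of 903 occupy positions 2–3 → each gets rank 3.
The 2 values of 255 occupy positions 6–7 → each gets rank 7.
E has value 255 → rank 7.

7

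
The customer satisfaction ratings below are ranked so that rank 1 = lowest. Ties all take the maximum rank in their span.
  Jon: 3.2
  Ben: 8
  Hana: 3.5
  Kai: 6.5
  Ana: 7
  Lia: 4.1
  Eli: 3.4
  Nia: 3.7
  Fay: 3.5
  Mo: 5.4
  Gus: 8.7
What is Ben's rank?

Sorted (ascending): 3.2, 3.4, 3.5, 3.5, 3.7, 4.1, 5.4, 6.5, 7, 8, 8.7
The 2 values of 3.5 occupy positions 3–4 → each gets rank 4.
Ben has value 8 → rank 10.

10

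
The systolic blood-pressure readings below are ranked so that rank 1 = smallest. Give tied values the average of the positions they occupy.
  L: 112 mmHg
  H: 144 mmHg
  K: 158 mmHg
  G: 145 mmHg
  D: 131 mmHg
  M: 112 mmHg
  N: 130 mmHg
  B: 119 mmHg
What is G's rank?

7

Sorted (ascending): 112, 112, 119, 130, 131, 144, 145, 158
The 2 values of 112 occupy positions 1–2 → average rank (1+2)/2 = 1.5.
G has value 145 mmHg → rank 7.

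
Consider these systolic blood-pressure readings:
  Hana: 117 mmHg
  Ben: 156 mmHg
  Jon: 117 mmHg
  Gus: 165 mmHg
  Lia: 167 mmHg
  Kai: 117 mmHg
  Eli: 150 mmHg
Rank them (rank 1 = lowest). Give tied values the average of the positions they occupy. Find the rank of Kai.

2

Sorted (ascending): 117, 117, 117, 150, 156, 165, 167
The 3 values of 117 occupy positions 1–3 → average rank 2.
Kai has value 117 mmHg → rank 2.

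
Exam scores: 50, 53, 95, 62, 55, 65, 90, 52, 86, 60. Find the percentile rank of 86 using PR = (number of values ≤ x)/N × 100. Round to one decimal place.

N = 10.
Strictly below 86: 7. Equal to 86: 1.
PR = 8/10 × 100 = 80.0

80.0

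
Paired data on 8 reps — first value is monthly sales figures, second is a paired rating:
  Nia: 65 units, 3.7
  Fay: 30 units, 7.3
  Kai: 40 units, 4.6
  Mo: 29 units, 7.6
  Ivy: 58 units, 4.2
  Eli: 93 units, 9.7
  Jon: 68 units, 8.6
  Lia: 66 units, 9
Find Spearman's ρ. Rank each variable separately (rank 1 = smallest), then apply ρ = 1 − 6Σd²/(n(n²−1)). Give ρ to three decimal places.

Ranks of variable 1: 5, 2, 3, 1, 4, 8, 7, 6
Ranks of variable 2: 1, 4, 3, 5, 2, 8, 6, 7
d = r₁ − r₂: 4, -2, 0, -4, 2, 0, 1, -1
d²: 16, 4, 0, 16, 4, 0, 1, 1; Σd² = 42
ρ = 1 − 6·42/(8·63) = 1 − 252/504 = 0.500

0.500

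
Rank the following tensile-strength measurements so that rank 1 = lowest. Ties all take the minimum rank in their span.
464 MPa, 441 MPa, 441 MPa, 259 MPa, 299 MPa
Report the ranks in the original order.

5, 3, 3, 1, 2

Sorted (ascending): 259, 299, 441, 441, 464
The 2 values of 441 occupy positions 3–4 → each gets rank 3.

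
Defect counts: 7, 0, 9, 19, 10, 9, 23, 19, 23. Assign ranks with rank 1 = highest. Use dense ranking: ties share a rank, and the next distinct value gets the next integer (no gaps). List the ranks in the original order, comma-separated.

5, 6, 4, 2, 3, 4, 1, 2, 1

Sorted (descending): 23, 23, 19, 19, 10, 9, 9, 7, 0
The 2 values of 23 share dense rank 1.
The 2 values of 19 share dense rank 2.
The 2 values of 9 share dense rank 4.
Remaining distinct values take the next consecutive integers.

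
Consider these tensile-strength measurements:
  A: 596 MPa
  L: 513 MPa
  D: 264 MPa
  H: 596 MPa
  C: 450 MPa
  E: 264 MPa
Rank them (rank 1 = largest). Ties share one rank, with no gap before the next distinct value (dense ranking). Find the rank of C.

Sorted (descending): 596, 596, 513, 450, 264, 264
The 2 values of 596 share dense rank 1.
The 2 values of 264 share dense rank 4.
Remaining distinct values take the next consecutive integers.
C has value 450 MPa → rank 3.

3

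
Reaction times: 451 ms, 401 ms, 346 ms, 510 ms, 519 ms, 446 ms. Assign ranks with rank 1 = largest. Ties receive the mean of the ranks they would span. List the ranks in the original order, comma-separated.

Sorted (descending): 519, 510, 451, 446, 401, 346
No ties — each value takes its position as its rank.

3, 5, 6, 2, 1, 4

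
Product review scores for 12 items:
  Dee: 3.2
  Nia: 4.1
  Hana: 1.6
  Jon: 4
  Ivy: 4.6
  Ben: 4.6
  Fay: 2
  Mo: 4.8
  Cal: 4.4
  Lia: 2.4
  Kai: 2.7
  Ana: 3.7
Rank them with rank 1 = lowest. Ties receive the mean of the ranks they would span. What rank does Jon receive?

7

Sorted (ascending): 1.6, 2, 2.4, 2.7, 3.2, 3.7, 4, 4.1, 4.4, 4.6, 4.6, 4.8
The 2 values of 4.6 occupy positions 10–11 → average rank (10+11)/2 = 10.5.
Jon has value 4 → rank 7.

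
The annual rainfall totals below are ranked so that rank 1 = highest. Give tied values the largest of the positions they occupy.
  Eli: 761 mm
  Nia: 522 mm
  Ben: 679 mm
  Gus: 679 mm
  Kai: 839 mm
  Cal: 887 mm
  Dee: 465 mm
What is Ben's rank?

5

Sorted (descending): 887, 839, 761, 679, 679, 522, 465
The 2 values of 679 occupy positions 4–5 → each gets rank 5.
Ben has value 679 mm → rank 5.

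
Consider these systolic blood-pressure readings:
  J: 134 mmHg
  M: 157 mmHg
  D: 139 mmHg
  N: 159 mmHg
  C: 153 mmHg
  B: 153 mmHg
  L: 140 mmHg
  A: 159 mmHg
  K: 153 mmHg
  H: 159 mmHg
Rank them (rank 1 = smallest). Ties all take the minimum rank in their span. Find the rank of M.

Sorted (ascending): 134, 139, 140, 153, 153, 153, 157, 159, 159, 159
The 3 values of 153 occupy positions 4–6 → each gets rank 4.
The 3 values of 159 occupy positions 8–10 → each gets rank 8.
M has value 157 mmHg → rank 7.

7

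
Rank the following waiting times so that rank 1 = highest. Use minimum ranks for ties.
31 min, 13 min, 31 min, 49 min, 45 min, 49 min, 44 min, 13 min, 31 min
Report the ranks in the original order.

5, 8, 5, 1, 3, 1, 4, 8, 5

Sorted (descending): 49, 49, 45, 44, 31, 31, 31, 13, 13
The 2 values of 49 occupy positions 1–2 → each gets rank 1.
The 3 values of 31 occupy positions 5–7 → each gets rank 5.
The 2 values of 13 occupy positions 8–9 → each gets rank 8.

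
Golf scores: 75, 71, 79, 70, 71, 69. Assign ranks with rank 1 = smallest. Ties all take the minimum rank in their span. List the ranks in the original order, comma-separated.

5, 3, 6, 2, 3, 1

Sorted (ascending): 69, 70, 71, 71, 75, 79
The 2 values of 71 occupy positions 3–4 → each gets rank 3.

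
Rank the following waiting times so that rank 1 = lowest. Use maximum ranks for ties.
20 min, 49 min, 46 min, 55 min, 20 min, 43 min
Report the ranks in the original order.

Sorted (ascending): 20, 20, 43, 46, 49, 55
The 2 values of 20 occupy positions 1–2 → each gets rank 2.

2, 5, 4, 6, 2, 3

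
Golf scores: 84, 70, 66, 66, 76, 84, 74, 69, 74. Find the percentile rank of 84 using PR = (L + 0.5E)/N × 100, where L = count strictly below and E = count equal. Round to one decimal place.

N = 9.
Strictly below 84: 7. Equal to 84: 2.
PR = (7 + 0.5·2)/9 × 100 = 88.9

88.9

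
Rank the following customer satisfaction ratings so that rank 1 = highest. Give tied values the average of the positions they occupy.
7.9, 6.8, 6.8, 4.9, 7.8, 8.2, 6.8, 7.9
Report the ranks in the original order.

Sorted (descending): 8.2, 7.9, 7.9, 7.8, 6.8, 6.8, 6.8, 4.9
The 2 values of 7.9 occupy positions 2–3 → average rank (2+3)/2 = 2.5.
The 3 values of 6.8 occupy positions 5–7 → average rank 6.

2.5, 6, 6, 8, 4, 1, 6, 2.5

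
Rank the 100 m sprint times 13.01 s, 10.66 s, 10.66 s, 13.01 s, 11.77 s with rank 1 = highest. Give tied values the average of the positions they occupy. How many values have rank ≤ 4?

3

Sorted (descending): 13.01, 13.01, 11.77, 10.66, 10.66
The 2 values of 13.01 occupy positions 1–2 → average rank (1+2)/2 = 1.5.
The 2 values of 10.66 occupy positions 4–5 → average rank (4+5)/2 = 4.5.
Ranks ≤ 4: {1.5, 1.5, 3} → 3 values.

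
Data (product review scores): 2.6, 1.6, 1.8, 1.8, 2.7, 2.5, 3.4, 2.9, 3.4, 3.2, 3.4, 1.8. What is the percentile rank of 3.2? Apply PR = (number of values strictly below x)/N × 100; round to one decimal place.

66.7

N = 12.
Strictly below 3.2: 8. Equal to 3.2: 1.
PR = 8/12 × 100 = 66.7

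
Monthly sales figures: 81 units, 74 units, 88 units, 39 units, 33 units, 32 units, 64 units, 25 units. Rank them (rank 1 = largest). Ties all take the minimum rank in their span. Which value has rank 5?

39

Sorted (descending): 88, 81, 74, 64, 39, 33, 32, 25
No ties — each value takes its position as its rank.
Rank 5 → value 39.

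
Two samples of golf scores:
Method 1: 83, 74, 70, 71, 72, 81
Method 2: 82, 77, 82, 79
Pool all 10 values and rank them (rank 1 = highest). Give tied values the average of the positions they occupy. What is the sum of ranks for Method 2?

16

Sorted (descending): 83, 82, 82, 81, 79, 77, 74, 72, 71, 70
The 2 values of 82 occupy positions 2–3 → average rank (2+3)/2 = 2.5.
Method 2 values → pooled ranks: 82→2.5, 77→6, 82→2.5, 79→5
Rank sum = 2.5 + 6 + 2.5 + 5 = 16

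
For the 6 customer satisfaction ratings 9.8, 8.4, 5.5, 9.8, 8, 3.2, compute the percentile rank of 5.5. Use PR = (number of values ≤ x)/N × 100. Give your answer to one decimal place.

N = 6.
Strictly below 5.5: 1. Equal to 5.5: 1.
PR = 2/6 × 100 = 33.3

33.3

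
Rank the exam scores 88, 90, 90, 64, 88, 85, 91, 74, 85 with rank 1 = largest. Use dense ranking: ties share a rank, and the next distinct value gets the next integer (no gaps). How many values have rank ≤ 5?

Sorted (descending): 91, 90, 90, 88, 88, 85, 85, 74, 64
The 2 values of 90 share dense rank 2.
The 2 values of 88 share dense rank 3.
The 2 values of 85 share dense rank 4.
Remaining distinct values take the next consecutive integers.
Ranks ≤ 5: {1, 2, 2, 3, 3, 4, 4, 5} → 8 values.

8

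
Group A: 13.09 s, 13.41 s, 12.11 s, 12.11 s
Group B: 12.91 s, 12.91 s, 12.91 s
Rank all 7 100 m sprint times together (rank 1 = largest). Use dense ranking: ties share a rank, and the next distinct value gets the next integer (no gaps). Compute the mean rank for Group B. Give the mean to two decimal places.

Sorted (descending): 13.41, 13.09, 12.91, 12.91, 12.91, 12.11, 12.11
The 3 values of 12.91 share dense rank 3.
The 2 values of 12.11 share dense rank 4.
Remaining distinct values take the next consecutive integers.
Group B values → pooled ranks: 12.91→3, 12.91→3, 12.91→3
Mean rank = (3 + 3 + 3) / 3 = 3.00

3.00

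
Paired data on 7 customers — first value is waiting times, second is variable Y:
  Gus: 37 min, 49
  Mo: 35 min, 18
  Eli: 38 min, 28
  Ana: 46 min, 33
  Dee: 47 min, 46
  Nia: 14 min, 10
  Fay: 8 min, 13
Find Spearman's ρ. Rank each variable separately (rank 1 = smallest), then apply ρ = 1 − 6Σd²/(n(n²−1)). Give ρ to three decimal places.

Ranks of variable 1: 4, 3, 5, 6, 7, 2, 1
Ranks of variable 2: 7, 3, 4, 5, 6, 1, 2
d = r₁ − r₂: -3, 0, 1, 1, 1, 1, -1
d²: 9, 0, 1, 1, 1, 1, 1; Σd² = 14
ρ = 1 − 6·14/(7·48) = 1 − 84/336 = 0.750

0.750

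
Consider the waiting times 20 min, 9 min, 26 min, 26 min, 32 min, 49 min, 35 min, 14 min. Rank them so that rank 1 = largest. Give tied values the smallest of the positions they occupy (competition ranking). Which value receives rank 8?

9

Sorted (descending): 49, 35, 32, 26, 26, 20, 14, 9
The 2 values of 26 occupy positions 4–5 → each gets rank 4.
Rank 8 → value 9.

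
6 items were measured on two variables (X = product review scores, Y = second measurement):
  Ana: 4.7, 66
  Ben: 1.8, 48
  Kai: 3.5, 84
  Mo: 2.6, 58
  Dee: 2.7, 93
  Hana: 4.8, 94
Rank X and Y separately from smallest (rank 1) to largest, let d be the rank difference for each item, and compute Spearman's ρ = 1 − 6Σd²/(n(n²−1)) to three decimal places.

Ranks of variable 1: 5, 1, 4, 2, 3, 6
Ranks of variable 2: 3, 1, 4, 2, 5, 6
d = r₁ − r₂: 2, 0, 0, 0, -2, 0
d²: 4, 0, 0, 0, 4, 0; Σd² = 8
ρ = 1 − 6·8/(6·35) = 1 − 48/210 = 0.771

0.771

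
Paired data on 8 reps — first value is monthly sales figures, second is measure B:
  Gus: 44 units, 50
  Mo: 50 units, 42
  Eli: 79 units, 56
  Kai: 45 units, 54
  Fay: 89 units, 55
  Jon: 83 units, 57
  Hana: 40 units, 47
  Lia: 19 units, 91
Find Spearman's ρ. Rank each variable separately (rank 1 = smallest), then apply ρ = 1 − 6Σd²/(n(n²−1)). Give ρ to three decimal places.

Ranks of variable 1: 3, 5, 6, 4, 8, 7, 2, 1
Ranks of variable 2: 3, 1, 6, 4, 5, 7, 2, 8
d = r₁ − r₂: 0, 4, 0, 0, 3, 0, 0, -7
d²: 0, 16, 0, 0, 9, 0, 0, 49; Σd² = 74
ρ = 1 − 6·74/(8·63) = 1 − 444/504 = 0.119

0.119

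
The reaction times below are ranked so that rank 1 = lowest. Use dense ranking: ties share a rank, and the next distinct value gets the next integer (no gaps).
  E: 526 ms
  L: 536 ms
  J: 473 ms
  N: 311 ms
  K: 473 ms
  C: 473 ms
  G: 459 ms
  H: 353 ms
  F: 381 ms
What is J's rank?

Sorted (ascending): 311, 353, 381, 459, 473, 473, 473, 526, 536
The 3 values of 473 share dense rank 5.
Remaining distinct values take the next consecutive integers.
J has value 473 ms → rank 5.

5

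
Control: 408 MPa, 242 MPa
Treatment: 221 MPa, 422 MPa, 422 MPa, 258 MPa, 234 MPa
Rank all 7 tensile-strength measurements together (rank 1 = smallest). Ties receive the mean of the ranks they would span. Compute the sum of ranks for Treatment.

Sorted (ascending): 221, 234, 242, 258, 408, 422, 422
The 2 values of 422 occupy positions 6–7 → average rank (6+7)/2 = 6.5.
Treatment values → pooled ranks: 221→1, 422→6.5, 422→6.5, 258→4, 234→2
Rank sum = 1 + 6.5 + 6.5 + 4 + 2 = 20

20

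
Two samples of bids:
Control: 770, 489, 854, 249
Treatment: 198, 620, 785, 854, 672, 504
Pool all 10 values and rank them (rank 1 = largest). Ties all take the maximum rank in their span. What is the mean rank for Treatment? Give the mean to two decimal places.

Sorted (descending): 854, 854, 785, 770, 672, 620, 504, 489, 249, 198
The 2 values of 854 occupy positions 1–2 → each gets rank 2.
Treatment values → pooled ranks: 198→10, 620→6, 785→3, 854→2, 672→5, 504→7
Mean rank = (10 + 6 + 3 + 2 + 5 + 7) / 6 = 5.50

5.50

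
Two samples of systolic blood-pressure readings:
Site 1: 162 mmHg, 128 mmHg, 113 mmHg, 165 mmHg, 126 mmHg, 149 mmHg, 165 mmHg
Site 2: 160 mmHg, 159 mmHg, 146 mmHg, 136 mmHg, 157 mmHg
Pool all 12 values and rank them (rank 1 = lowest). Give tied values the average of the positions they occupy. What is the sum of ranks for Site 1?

45

Sorted (ascending): 113, 126, 128, 136, 146, 149, 157, 159, 160, 162, 165, 165
The 2 values of 165 occupy positions 11–12 → average rank (11+12)/2 = 11.5.
Site 1 values → pooled ranks: 162→10, 128→3, 113→1, 165→11.5, 126→2, 149→6, 165→11.5
Rank sum = 10 + 3 + 1 + 11.5 + 2 + 6 + 11.5 = 45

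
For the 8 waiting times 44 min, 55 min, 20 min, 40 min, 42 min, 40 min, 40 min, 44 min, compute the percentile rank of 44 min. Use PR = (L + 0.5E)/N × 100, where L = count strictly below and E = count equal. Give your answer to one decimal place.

N = 8.
Strictly below 44: 5. Equal to 44: 2.
PR = (5 + 0.5·2)/8 × 100 = 75.0

75.0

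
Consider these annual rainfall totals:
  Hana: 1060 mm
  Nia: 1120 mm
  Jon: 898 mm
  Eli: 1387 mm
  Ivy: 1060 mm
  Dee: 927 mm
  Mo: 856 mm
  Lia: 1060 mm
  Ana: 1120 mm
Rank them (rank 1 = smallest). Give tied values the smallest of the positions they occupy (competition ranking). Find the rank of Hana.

4

Sorted (ascending): 856, 898, 927, 1060, 1060, 1060, 1120, 1120, 1387
The 3 values of 1060 occupy positions 4–6 → each gets rank 4.
The 2 values of 1120 occupy positions 7–8 → each gets rank 7.
Hana has value 1060 mm → rank 4.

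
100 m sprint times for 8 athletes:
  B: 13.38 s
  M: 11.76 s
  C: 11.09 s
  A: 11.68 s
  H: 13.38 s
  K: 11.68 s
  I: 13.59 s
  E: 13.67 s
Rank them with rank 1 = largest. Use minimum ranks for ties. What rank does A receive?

Sorted (descending): 13.67, 13.59, 13.38, 13.38, 11.76, 11.68, 11.68, 11.09
The 2 values of 13.38 occupy positions 3–4 → each gets rank 3.
The 2 values of 11.68 occupy positions 6–7 → each gets rank 6.
A has value 11.68 s → rank 6.

6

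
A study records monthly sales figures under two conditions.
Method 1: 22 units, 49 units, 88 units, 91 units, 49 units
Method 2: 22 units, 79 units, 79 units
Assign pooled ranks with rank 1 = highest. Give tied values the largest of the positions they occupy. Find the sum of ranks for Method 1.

Sorted (descending): 91, 88, 79, 79, 49, 49, 22, 22
The 2 values of 79 occupy positions 3–4 → each gets rank 4.
The 2 values of 49 occupy positions 5–6 → each gets rank 6.
The 2 values of 22 occupy positions 7–8 → each gets rank 8.
Method 1 values → pooled ranks: 22→8, 49→6, 88→2, 91→1, 49→6
Rank sum = 8 + 6 + 2 + 1 + 6 = 23

23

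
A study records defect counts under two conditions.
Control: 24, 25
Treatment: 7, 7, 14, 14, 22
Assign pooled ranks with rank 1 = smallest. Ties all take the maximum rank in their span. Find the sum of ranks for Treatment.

Sorted (ascending): 7, 7, 14, 14, 22, 24, 25
The 2 values of 7 occupy positions 1–2 → each gets rank 2.
The 2 values of 14 occupy positions 3–4 → each gets rank 4.
Treatment values → pooled ranks: 7→2, 7→2, 14→4, 14→4, 22→5
Rank sum = 2 + 2 + 4 + 4 + 5 = 17

17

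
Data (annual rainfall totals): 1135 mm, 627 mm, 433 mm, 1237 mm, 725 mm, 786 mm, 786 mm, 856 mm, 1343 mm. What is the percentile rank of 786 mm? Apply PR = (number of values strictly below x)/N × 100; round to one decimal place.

33.3

N = 9.
Strictly below 786: 3. Equal to 786: 2.
PR = 3/9 × 100 = 33.3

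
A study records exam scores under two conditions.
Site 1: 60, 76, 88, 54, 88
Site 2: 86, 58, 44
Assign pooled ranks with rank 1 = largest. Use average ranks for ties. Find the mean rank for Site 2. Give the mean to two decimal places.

Sorted (descending): 88, 88, 86, 76, 60, 58, 54, 44
The 2 values of 88 occupy positions 1–2 → average rank (1+2)/2 = 1.5.
Site 2 values → pooled ranks: 86→3, 58→6, 44→8
Mean rank = (3 + 6 + 8) / 3 = 5.67

5.67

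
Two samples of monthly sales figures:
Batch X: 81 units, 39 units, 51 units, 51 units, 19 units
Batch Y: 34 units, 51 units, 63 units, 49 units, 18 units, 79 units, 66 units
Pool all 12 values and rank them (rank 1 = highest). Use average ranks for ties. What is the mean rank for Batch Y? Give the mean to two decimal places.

Sorted (descending): 81, 79, 66, 63, 51, 51, 51, 49, 39, 34, 19, 18
The 3 values of 51 occupy positions 5–7 → average rank 6.
Batch Y values → pooled ranks: 34→10, 51→6, 63→4, 49→8, 18→12, 79→2, 66→3
Mean rank = (10 + 6 + 4 + 8 + 12 + 2 + 3) / 7 = 6.43

6.43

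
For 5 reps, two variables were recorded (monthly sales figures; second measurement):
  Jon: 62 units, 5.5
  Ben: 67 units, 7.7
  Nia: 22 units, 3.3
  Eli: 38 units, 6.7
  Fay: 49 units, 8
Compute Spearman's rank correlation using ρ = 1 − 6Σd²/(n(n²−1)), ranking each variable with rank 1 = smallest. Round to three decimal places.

0.500

Ranks of variable 1: 4, 5, 1, 2, 3
Ranks of variable 2: 2, 4, 1, 3, 5
d = r₁ − r₂: 2, 1, 0, -1, -2
d²: 4, 1, 0, 1, 4; Σd² = 10
ρ = 1 − 6·10/(5·24) = 1 − 60/120 = 0.500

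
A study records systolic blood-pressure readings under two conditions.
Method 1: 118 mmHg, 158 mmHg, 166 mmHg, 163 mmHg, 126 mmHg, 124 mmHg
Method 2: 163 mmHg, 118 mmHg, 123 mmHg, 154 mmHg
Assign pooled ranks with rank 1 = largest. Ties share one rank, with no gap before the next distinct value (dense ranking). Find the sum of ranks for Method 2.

Sorted (descending): 166, 163, 163, 158, 154, 126, 124, 123, 118, 118
The 2 values of 163 share dense rank 2.
The 2 values of 118 share dense rank 8.
Remaining distinct values take the next consecutive integers.
Method 2 values → pooled ranks: 163→2, 118→8, 123→7, 154→4
Rank sum = 2 + 8 + 7 + 4 = 21

21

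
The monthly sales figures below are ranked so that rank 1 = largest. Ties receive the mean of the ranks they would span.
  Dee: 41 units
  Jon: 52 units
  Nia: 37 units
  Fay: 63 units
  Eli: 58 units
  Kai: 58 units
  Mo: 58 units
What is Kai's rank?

Sorted (descending): 63, 58, 58, 58, 52, 41, 37
The 3 values of 58 occupy positions 2–4 → average rank 3.
Kai has value 58 units → rank 3.

3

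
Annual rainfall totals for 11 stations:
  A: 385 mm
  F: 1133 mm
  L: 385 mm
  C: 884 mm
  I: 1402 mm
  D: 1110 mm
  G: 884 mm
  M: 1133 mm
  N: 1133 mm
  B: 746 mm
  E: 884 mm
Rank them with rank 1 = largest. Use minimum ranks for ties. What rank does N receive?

2

Sorted (descending): 1402, 1133, 1133, 1133, 1110, 884, 884, 884, 746, 385, 385
The 3 values of 1133 occupy positions 2–4 → each gets rank 2.
The 3 values of 884 occupy positions 6–8 → each gets rank 6.
The 2 values of 385 occupy positions 10–11 → each gets rank 10.
N has value 1133 mm → rank 2.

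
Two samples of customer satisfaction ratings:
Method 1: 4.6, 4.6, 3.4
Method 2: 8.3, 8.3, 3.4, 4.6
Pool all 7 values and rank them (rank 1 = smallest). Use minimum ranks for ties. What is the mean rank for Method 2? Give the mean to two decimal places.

4.00

Sorted (ascending): 3.4, 3.4, 4.6, 4.6, 4.6, 8.3, 8.3
The 2 values of 3.4 occupy positions 1–2 → each gets rank 1.
The 3 values of 4.6 occupy positions 3–5 → each gets rank 3.
The 2 values of 8.3 occupy positions 6–7 → each gets rank 6.
Method 2 values → pooled ranks: 8.3→6, 8.3→6, 3.4→1, 4.6→3
Mean rank = (6 + 6 + 1 + 3) / 4 = 4.00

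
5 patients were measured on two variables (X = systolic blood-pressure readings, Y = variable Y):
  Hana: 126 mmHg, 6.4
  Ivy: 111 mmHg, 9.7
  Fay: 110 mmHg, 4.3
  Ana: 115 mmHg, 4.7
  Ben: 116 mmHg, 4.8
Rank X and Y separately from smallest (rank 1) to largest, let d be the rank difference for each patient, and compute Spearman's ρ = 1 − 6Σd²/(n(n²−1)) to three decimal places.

Ranks of variable 1: 5, 2, 1, 3, 4
Ranks of variable 2: 4, 5, 1, 2, 3
d = r₁ − r₂: 1, -3, 0, 1, 1
d²: 1, 9, 0, 1, 1; Σd² = 12
ρ = 1 − 6·12/(5·24) = 1 − 72/120 = 0.400

0.400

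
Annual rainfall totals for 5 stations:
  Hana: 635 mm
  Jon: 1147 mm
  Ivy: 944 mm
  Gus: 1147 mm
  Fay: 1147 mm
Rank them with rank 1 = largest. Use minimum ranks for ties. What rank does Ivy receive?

4

Sorted (descending): 1147, 1147, 1147, 944, 635
The 3 values of 1147 occupy positions 1–3 → each gets rank 1.
Ivy has value 944 mm → rank 4.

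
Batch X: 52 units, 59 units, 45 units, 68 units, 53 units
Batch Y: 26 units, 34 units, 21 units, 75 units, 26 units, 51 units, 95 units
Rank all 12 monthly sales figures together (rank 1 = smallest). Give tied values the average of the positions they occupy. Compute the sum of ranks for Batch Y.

Sorted (ascending): 21, 26, 26, 34, 45, 51, 52, 53, 59, 68, 75, 95
The 2 values of 26 occupy positions 2–3 → average rank (2+3)/2 = 2.5.
Batch Y values → pooled ranks: 26→2.5, 34→4, 21→1, 75→11, 26→2.5, 51→6, 95→12
Rank sum = 2.5 + 4 + 1 + 11 + 2.5 + 6 + 12 = 39

39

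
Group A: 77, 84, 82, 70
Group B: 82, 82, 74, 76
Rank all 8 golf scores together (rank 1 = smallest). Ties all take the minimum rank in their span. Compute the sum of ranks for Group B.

15

Sorted (ascending): 70, 74, 76, 77, 82, 82, 82, 84
The 3 values of 82 occupy positions 5–7 → each gets rank 5.
Group B values → pooled ranks: 82→5, 82→5, 74→2, 76→3
Rank sum = 5 + 5 + 2 + 3 = 15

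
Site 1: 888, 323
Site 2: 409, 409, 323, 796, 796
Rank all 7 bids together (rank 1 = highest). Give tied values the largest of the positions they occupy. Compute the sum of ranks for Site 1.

Sorted (descending): 888, 796, 796, 409, 409, 323, 323
The 2 values of 796 occupy positions 2–3 → each gets rank 3.
The 2 values of 409 occupy positions 4–5 → each gets rank 5.
The 2 values of 323 occupy positions 6–7 → each gets rank 7.
Site 1 values → pooled ranks: 888→1, 323→7
Rank sum = 1 + 7 = 8

8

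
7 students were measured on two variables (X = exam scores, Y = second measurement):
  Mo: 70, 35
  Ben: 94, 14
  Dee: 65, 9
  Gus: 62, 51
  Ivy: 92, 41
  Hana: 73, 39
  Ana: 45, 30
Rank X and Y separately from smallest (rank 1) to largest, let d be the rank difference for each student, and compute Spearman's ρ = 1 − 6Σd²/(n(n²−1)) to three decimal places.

-0.036

Ranks of variable 1: 4, 7, 3, 2, 6, 5, 1
Ranks of variable 2: 4, 2, 1, 7, 6, 5, 3
d = r₁ − r₂: 0, 5, 2, -5, 0, 0, -2
d²: 0, 25, 4, 25, 0, 0, 4; Σd² = 58
ρ = 1 − 6·58/(7·48) = 1 − 348/336 = -0.036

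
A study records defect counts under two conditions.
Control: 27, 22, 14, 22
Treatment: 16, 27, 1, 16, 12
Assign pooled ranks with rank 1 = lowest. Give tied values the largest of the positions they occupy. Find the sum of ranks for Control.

26

Sorted (ascending): 1, 12, 14, 16, 16, 22, 22, 27, 27
The 2 values of 16 occupy positions 4–5 → each gets rank 5.
The 2 values of 22 occupy positions 6–7 → each gets rank 7.
The 2 values of 27 occupy positions 8–9 → each gets rank 9.
Control values → pooled ranks: 27→9, 22→7, 14→3, 22→7
Rank sum = 9 + 7 + 3 + 7 = 26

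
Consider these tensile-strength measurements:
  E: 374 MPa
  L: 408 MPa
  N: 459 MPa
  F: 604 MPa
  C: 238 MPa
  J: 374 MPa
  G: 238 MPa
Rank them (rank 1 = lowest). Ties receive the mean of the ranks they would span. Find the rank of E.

Sorted (ascending): 238, 238, 374, 374, 408, 459, 604
The 2 values of 238 occupy positions 1–2 → average rank (1+2)/2 = 1.5.
The 2 values of 374 occupy positions 3–4 → average rank (3+4)/2 = 3.5.
E has value 374 MPa → rank 3.5.

3.5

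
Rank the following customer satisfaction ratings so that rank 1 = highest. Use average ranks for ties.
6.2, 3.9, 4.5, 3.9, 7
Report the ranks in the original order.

Sorted (descending): 7, 6.2, 4.5, 3.9, 3.9
The 2 values of 3.9 occupy positions 4–5 → average rank (4+5)/2 = 4.5.

2, 4.5, 3, 4.5, 1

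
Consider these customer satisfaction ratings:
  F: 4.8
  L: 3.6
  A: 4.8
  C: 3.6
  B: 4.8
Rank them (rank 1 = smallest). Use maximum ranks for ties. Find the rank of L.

Sorted (ascending): 3.6, 3.6, 4.8, 4.8, 4.8
The 2 values of 3.6 occupy positions 1–2 → each gets rank 2.
The 3 values of 4.8 occupy positions 3–5 → each gets rank 5.
L has value 3.6 → rank 2.

2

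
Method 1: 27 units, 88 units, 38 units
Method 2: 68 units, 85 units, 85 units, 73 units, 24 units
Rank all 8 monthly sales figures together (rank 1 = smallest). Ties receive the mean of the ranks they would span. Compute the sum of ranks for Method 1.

Sorted (ascending): 24, 27, 38, 68, 73, 85, 85, 88
The 2 values of 85 occupy positions 6–7 → average rank (6+7)/2 = 6.5.
Method 1 values → pooled ranks: 27→2, 88→8, 38→3
Rank sum = 2 + 8 + 3 = 13

13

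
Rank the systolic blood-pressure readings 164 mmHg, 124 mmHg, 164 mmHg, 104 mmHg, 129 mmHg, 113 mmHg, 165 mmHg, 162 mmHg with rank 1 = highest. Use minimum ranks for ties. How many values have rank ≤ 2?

Sorted (descending): 165, 164, 164, 162, 129, 124, 113, 104
The 2 values of 164 occupy positions 2–3 → each gets rank 2.
Ranks ≤ 2: {1, 2, 2} → 3 values.

3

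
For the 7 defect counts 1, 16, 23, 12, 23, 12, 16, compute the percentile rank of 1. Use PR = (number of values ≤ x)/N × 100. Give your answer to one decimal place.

N = 7.
Strictly below 1: 0. Equal to 1: 1.
PR = 1/7 × 100 = 14.3

14.3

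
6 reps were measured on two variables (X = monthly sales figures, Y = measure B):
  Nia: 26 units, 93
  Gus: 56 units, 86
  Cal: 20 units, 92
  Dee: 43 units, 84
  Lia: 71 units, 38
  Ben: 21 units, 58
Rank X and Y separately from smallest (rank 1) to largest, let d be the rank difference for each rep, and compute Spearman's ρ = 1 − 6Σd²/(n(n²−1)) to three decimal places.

Ranks of variable 1: 3, 5, 1, 4, 6, 2
Ranks of variable 2: 6, 4, 5, 3, 1, 2
d = r₁ − r₂: -3, 1, -4, 1, 5, 0
d²: 9, 1, 16, 1, 25, 0; Σd² = 52
ρ = 1 − 6·52/(6·35) = 1 − 312/210 = -0.486

-0.486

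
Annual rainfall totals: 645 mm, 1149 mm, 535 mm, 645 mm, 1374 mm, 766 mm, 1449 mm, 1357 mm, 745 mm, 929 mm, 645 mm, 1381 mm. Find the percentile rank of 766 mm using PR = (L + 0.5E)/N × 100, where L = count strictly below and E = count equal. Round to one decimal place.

N = 12.
Strictly below 766: 5. Equal to 766: 1.
PR = (5 + 0.5·1)/12 × 100 = 45.8

45.8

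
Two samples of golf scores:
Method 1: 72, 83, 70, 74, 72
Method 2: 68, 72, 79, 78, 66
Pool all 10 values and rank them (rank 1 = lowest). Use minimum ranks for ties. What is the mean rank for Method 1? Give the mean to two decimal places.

Sorted (ascending): 66, 68, 70, 72, 72, 72, 74, 78, 79, 83
The 3 values of 72 occupy positions 4–6 → each gets rank 4.
Method 1 values → pooled ranks: 72→4, 83→10, 70→3, 74→7, 72→4
Mean rank = (4 + 10 + 3 + 7 + 4) / 5 = 5.60

5.60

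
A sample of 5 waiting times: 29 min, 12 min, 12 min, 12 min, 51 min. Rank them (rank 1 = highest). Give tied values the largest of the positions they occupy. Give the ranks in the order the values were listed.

Sorted (descending): 51, 29, 12, 12, 12
The 3 values of 12 occupy positions 3–5 → each gets rank 5.

2, 5, 5, 5, 1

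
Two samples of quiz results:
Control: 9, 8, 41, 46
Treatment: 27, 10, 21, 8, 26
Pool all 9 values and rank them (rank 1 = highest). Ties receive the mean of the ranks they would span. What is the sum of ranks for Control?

Sorted (descending): 46, 41, 27, 26, 21, 10, 9, 8, 8
The 2 values of 8 occupy positions 8–9 → average rank (8+9)/2 = 8.5.
Control values → pooled ranks: 9→7, 8→8.5, 41→2, 46→1
Rank sum = 7 + 8.5 + 2 + 1 = 18.5

18.5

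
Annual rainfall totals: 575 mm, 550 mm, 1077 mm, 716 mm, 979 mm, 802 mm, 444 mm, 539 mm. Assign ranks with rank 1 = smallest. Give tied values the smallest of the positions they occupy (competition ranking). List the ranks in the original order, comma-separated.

4, 3, 8, 5, 7, 6, 1, 2

Sorted (ascending): 444, 539, 550, 575, 716, 802, 979, 1077
No ties — each value takes its position as its rank.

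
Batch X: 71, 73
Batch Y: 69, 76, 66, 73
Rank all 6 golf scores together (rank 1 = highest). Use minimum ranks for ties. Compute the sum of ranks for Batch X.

Sorted (descending): 76, 73, 73, 71, 69, 66
The 2 values of 73 occupy positions 2–3 → each gets rank 2.
Batch X values → pooled ranks: 71→4, 73→2
Rank sum = 4 + 2 = 6

6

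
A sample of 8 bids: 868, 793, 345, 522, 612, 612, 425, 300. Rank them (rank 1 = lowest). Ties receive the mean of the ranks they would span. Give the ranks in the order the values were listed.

Sorted (ascending): 300, 345, 425, 522, 612, 612, 793, 868
The 2 values of 612 occupy positions 5–6 → average rank (5+6)/2 = 5.5.

8, 7, 2, 4, 5.5, 5.5, 3, 1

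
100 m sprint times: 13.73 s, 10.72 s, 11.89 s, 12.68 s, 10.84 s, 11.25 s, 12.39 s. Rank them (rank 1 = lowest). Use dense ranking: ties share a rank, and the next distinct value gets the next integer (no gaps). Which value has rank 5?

Sorted (ascending): 10.72, 10.84, 11.25, 11.89, 12.39, 12.68, 13.73
No ties — each value takes its position as its rank.
Rank 5 → value 12.39.

12.39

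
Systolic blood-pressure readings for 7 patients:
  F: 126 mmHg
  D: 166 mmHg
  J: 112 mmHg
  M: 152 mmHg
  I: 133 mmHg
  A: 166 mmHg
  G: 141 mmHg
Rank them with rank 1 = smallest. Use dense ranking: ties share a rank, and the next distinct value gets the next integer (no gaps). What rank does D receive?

Sorted (ascending): 112, 126, 133, 141, 152, 166, 166
The 2 values of 166 share dense rank 6.
Remaining distinct values take the next consecutive integers.
D has value 166 mmHg → rank 6.

6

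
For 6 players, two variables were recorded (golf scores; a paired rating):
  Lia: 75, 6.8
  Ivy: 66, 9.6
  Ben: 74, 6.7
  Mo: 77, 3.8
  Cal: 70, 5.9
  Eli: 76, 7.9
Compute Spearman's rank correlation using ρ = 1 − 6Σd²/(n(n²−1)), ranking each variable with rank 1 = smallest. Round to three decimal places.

Ranks of variable 1: 4, 1, 3, 6, 2, 5
Ranks of variable 2: 4, 6, 3, 1, 2, 5
d = r₁ − r₂: 0, -5, 0, 5, 0, 0
d²: 0, 25, 0, 25, 0, 0; Σd² = 50
ρ = 1 − 6·50/(6·35) = 1 − 300/210 = -0.429

-0.429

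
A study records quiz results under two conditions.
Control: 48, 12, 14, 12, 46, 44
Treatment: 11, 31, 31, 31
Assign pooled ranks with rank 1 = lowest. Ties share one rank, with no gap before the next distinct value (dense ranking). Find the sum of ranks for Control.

Sorted (ascending): 11, 12, 12, 14, 31, 31, 31, 44, 46, 48
The 2 values of 12 share dense rank 2.
The 3 values of 31 share dense rank 4.
Remaining distinct values take the next consecutive integers.
Control values → pooled ranks: 48→7, 12→2, 14→3, 12→2, 46→6, 44→5
Rank sum = 7 + 2 + 3 + 2 + 6 + 5 = 25

25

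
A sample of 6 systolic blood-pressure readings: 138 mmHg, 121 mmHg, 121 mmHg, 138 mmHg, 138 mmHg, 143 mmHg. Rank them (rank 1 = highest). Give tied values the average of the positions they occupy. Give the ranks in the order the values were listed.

Sorted (descending): 143, 138, 138, 138, 121, 121
The 3 values of 138 occupy positions 2–4 → average rank 3.
The 2 values of 121 occupy positions 5–6 → average rank (5+6)/2 = 5.5.

3, 5.5, 5.5, 3, 3, 1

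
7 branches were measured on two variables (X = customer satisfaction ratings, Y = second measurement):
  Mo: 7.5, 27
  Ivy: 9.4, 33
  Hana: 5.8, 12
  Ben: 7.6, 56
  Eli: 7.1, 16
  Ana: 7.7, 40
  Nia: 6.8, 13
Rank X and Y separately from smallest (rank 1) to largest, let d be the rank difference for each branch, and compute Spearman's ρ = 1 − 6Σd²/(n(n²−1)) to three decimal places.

Ranks of variable 1: 4, 7, 1, 5, 3, 6, 2
Ranks of variable 2: 4, 5, 1, 7, 3, 6, 2
d = r₁ − r₂: 0, 2, 0, -2, 0, 0, 0
d²: 0, 4, 0, 4, 0, 0, 0; Σd² = 8
ρ = 1 − 6·8/(7·48) = 1 − 48/336 = 0.857

0.857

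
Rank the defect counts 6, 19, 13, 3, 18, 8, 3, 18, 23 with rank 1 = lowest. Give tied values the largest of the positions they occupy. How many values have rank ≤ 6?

5

Sorted (ascending): 3, 3, 6, 8, 13, 18, 18, 19, 23
The 2 values of 3 occupy positions 1–2 → each gets rank 2.
The 2 values of 18 occupy positions 6–7 → each gets rank 7.
Ranks ≤ 6: {2, 2, 3, 4, 5} → 5 values.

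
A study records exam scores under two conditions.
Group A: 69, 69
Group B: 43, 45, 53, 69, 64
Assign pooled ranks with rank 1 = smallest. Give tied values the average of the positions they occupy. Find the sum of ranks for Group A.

12

Sorted (ascending): 43, 45, 53, 64, 69, 69, 69
The 3 values of 69 occupy positions 5–7 → average rank 6.
Group A values → pooled ranks: 69→6, 69→6
Rank sum = 6 + 6 = 12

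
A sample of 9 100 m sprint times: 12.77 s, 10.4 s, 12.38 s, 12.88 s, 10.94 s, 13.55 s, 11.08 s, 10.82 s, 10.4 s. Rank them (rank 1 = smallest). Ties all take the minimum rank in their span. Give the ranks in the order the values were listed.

7, 1, 6, 8, 4, 9, 5, 3, 1

Sorted (ascending): 10.4, 10.4, 10.82, 10.94, 11.08, 12.38, 12.77, 12.88, 13.55
The 2 values of 10.4 occupy positions 1–2 → each gets rank 1.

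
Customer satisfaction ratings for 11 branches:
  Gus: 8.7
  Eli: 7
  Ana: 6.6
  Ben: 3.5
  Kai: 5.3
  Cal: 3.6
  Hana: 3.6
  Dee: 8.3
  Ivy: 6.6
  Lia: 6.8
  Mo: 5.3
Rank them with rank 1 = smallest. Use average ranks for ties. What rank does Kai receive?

4.5

Sorted (ascending): 3.5, 3.6, 3.6, 5.3, 5.3, 6.6, 6.6, 6.8, 7, 8.3, 8.7
The 2 values of 3.6 occupy positions 2–3 → average rank (2+3)/2 = 2.5.
The 2 values of 5.3 occupy positions 4–5 → average rank (4+5)/2 = 4.5.
The 2 values of 6.6 occupy positions 6–7 → average rank (6+7)/2 = 6.5.
Kai has value 5.3 → rank 4.5.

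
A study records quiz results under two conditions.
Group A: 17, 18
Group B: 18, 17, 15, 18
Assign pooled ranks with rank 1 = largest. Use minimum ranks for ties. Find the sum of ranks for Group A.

Sorted (descending): 18, 18, 18, 17, 17, 15
The 3 values of 18 occupy positions 1–3 → each gets rank 1.
The 2 values of 17 occupy positions 4–5 → each gets rank 4.
Group A values → pooled ranks: 17→4, 18→1
Rank sum = 4 + 1 = 5

5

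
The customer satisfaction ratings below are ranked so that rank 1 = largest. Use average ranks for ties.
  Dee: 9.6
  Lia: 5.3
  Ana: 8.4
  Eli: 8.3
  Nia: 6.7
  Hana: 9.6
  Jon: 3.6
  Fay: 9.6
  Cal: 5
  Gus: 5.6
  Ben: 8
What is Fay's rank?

2

Sorted (descending): 9.6, 9.6, 9.6, 8.4, 8.3, 8, 6.7, 5.6, 5.3, 5, 3.6
The 3 values of 9.6 occupy positions 1–3 → average rank 2.
Fay has value 9.6 → rank 2.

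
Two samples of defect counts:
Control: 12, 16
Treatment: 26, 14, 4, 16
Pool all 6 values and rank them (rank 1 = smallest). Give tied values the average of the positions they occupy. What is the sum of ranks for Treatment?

Sorted (ascending): 4, 12, 14, 16, 16, 26
The 2 values of 16 occupy positions 4–5 → average rank (4+5)/2 = 4.5.
Treatment values → pooled ranks: 26→6, 14→3, 4→1, 16→4.5
Rank sum = 6 + 3 + 1 + 4.5 = 14.5

14.5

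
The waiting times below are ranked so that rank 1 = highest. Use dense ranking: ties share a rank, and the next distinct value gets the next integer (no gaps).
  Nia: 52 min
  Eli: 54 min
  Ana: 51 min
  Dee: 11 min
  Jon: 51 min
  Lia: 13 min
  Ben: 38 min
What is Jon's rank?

3

Sorted (descending): 54, 52, 51, 51, 38, 13, 11
The 2 values of 51 share dense rank 3.
Remaining distinct values take the next consecutive integers.
Jon has value 51 min → rank 3.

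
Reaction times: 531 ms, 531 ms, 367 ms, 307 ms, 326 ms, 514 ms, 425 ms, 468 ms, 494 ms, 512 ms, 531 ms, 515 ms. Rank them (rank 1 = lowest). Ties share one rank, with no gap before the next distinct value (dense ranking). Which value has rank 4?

Sorted (ascending): 307, 326, 367, 425, 468, 494, 512, 514, 515, 531, 531, 531
The 3 values of 531 share dense rank 10.
Remaining distinct values take the next consecutive integers.
Rank 4 → value 425.

425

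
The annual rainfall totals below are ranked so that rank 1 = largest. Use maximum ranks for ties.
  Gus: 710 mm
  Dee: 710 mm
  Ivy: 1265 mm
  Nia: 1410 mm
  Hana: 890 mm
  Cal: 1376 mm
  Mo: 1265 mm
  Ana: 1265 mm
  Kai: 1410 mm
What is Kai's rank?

Sorted (descending): 1410, 1410, 1376, 1265, 1265, 1265, 890, 710, 710
The 2 values of 1410 occupy positions 1–2 → each gets rank 2.
The 3 values of 1265 occupy positions 4–6 → each gets rank 6.
The 2 values of 710 occupy positions 8–9 → each gets rank 9.
Kai has value 1410 mm → rank 2.

2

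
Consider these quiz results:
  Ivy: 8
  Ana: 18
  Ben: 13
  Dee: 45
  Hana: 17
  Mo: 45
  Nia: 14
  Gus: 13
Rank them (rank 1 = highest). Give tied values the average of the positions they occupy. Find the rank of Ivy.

Sorted (descending): 45, 45, 18, 17, 14, 13, 13, 8
The 2 values of 45 occupy positions 1–2 → average rank (1+2)/2 = 1.5.
The 2 values of 13 occupy positions 6–7 → average rank (6+7)/2 = 6.5.
Ivy has value 8 → rank 8.

8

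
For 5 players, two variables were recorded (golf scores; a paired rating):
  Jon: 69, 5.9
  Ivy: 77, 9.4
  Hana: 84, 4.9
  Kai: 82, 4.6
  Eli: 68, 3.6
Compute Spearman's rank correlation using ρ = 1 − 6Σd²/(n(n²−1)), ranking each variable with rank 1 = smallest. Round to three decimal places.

0.200

Ranks of variable 1: 2, 3, 5, 4, 1
Ranks of variable 2: 4, 5, 3, 2, 1
d = r₁ − r₂: -2, -2, 2, 2, 0
d²: 4, 4, 4, 4, 0; Σd² = 16
ρ = 1 − 6·16/(5·24) = 1 − 96/120 = 0.200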